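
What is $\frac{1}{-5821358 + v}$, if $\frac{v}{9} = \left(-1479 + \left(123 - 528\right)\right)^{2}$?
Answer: $\frac{1}{26123746} \approx 3.8279 \cdot 10^{-8}$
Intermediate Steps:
$v = 31945104$ ($v = 9 \left(-1479 + \left(123 - 528\right)\right)^{2} = 9 \left(-1479 - 405\right)^{2} = 9 \left(-1884\right)^{2} = 9 \cdot 3549456 = 31945104$)
$\frac{1}{-5821358 + v} = \frac{1}{-5821358 + 31945104} = \frac{1}{26123746}$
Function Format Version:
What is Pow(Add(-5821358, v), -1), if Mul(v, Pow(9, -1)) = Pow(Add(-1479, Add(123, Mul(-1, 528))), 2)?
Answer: Rational(1, 26123746) ≈ 3.8279e-8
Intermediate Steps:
v = 31945104 (v = Mul(9, Pow(Add(-1479, Add(123, Mul(-1, 528))), 2)) = Mul(9, Pow(Add(-1479, Add(123, -528)), 2)) = Mul(9, Pow(Add(-1479, -405), 2)) = Mul(9, Pow(-1884, 2)) = Mul(9, 3549456) = 31945104)
Pow(Add(-5821358, v), -1) = Pow(Add(-5821358, 31945104), -1) = Pow(26123746, -1) = Rational(1, 26123746)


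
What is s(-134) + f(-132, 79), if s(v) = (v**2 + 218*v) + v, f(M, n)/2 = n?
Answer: -11232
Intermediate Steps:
f(M, n) = 2*n
s(v) = v**2 + 219*v
s(-134) + f(-132, 79) = -134*(219 - 134) + 2*79 = -134*85 + 158 = -11390 + 158 = -11232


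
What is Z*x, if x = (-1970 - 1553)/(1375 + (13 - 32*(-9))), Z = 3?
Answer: -10569/1676 ≈ -6.3061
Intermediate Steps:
x = -3523/1676 (x = -3523/(1375 + (13 + 288)) = -3523/(1375 + 301) = -3523/1676 ≈ -2.1020)
Z*x = 3*(-3523/1676) = -10569/1676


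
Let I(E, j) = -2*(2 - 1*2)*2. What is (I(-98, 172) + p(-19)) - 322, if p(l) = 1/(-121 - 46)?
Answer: -53775/167 ≈ -322.01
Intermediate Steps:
I(E, j) = 0 (I(E, j) = -2*(2 - 2)*2 = -2*0*2 = 0*2 = 0)
p(l) = -1/167 (p(l) = 1/(-167) = -1/167)
(I(-98, 172) + p(-19)) - 322 = (0 - 1/167) - 322 = -1/167 - 322 = -53775/167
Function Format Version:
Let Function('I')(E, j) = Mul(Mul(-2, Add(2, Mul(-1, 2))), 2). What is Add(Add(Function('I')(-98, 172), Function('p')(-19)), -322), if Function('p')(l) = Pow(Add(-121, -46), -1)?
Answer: Rational(-53775, 167) ≈ -322.01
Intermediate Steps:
Function('I')(E, j) = 0 (Function('I')(E, j) = Mul(Mul(-2, Add(2, -2)), 2) = Mul(Mul(-2, 0), 2) = Mul(0, 2) = 0)
Function('p')(l) = Rational(-1, 167) (Function('p')(l) = Pow(-167, -1) = Rational(-1, 167))
Add(Add(Function('I')(-98, 172), Function('p')(-19)), -322) = Add(Add(0, Rational(-1, 167)), -322) = Add(Rational(-1, 167), -322) = Rational(-53775, 167)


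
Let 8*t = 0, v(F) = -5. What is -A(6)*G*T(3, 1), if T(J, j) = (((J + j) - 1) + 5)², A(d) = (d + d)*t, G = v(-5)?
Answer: 0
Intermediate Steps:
G = -5
t = 0 (t = (⅛)*0 = 0)
A(d) = 0 (A(d) = (d + d)*0 = (2*d)*0 = 0)
T(J, j) = (4 + J + j)² (T(J, j) = ((-1 + J + j) + 5)² = (4 + J + j)²)
-A(6)*G*T(3, 1) = -0*(-5)*(4 + 3 + 1)² = -0*8² = -0*64 = -1*0 = 0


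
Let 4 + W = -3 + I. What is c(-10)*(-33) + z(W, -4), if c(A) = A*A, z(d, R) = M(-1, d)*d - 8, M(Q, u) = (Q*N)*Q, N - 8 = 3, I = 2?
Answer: -3363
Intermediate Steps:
N = 11 (N = 8 + 3 = 11)
M(Q, u) = 11*Q**2 (M(Q, u) = (Q*11)*Q = (11*Q)*Q = 11*Q**2)
W = -5 (W = -4 + (-3 + 2) = -4 - 1 = -5)
z(d, R) = -8 + 11*d (z(d, R) = (11*(-1)**2)*d - 8 = (11*1)*d - 8 = 11*d - 8 = -8 + 11*d)
c(A) = A**2
c(-10)*(-33) + z(W, -4) = (-10)**2*(-33) + (-8 + 11*(-5)) = 100*(-33) + (-8 - 55) = -3300 - 63 = -3363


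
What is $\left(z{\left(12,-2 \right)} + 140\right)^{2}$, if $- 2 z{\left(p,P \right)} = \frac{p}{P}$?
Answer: $20449$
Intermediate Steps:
$z{\left(p,P \right)} = - \frac{p}{2 P}$ ($z{\left(p,P \right)} = - \frac{p \frac{1}{P}}{2} = - \frac{p}{2 P}$)
$\left(z{\left(12,-2 \right)} + 140\right)^{2} = \left(\left(- \frac{1}{2}\right) 12 \frac{1}{-2} + 140\right)^{2} = \left(\left(- \frac{1}{2}\right) 12 \left(- \frac{1}{2}\right) + 140\right)^{2} = \left(3 + 140\right)^{2} = 143^{2} = 20449$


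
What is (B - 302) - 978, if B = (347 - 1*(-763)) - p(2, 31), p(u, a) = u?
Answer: -172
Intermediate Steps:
B = 1108 (B = (347 - 1*(-763)) - 1*2 = (347 + 763) - 2 = 1110 - 2 = 1108)
(B - 302) - 978 = (1108 - 302) - 978 = 806 - 978 = -172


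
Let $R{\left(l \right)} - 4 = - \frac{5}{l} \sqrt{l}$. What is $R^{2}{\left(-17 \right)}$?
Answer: $\frac{247}{17} + \frac{40 i \sqrt{17}}{17} \approx 14.529 + 9.7014 i$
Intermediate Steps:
$R{\left(l \right)} = 4 - \frac{5}{\sqrt{l}}$ ($R{\left(l \right)} = 4 + - \frac{5}{l} \sqrt{l} = 4 - \frac{5}{\sqrt{l}}$)
$R^{2}{\left(-17 \right)} = \left(4 - \frac{5}{i \sqrt{17}}\right)^{2} = \left(4 - 5 \left(- \frac{i \sqrt{17}}{17}\right)\right)^{2} = \left(4 + \frac{5 i \sqrt{17}}{17}\right)^{2}$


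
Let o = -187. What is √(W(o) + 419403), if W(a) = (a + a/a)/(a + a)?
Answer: √14666120898/187 ≈ 647.61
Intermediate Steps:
W(a) = (1 + a)/(2*a) (W(a) = (a + 1)/((2*a)) = (1 + a)*(1/(2*a)) = (1 + a)/(2*a))
√(W(o) + 419403) = √((½)*(1 - 187)/(-187) + 419403) = √((½)*(-1/187)*(-186) + 419403) = √(93/187 + 419403) = √(78428454/187) = √14666120898/187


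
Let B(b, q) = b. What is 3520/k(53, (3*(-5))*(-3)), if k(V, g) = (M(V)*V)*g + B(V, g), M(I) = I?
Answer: 1760/63229 ≈ 0.027835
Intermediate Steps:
k(V, g) = V + g*V² (k(V, g) = (V*V)*g + V = V²*g + V = g*V² + V = V + g*V²)
3520/k(53, (3*(-5))*(-3)) = 3520/((53*(1 + 53*((3*(-5))*(-3))))) = 3520/((53*(1 + 53*(-15*(-3))))) = 3520/((53*(1 + 53*45))) = 3520/((53*(1 + 2385))) = 3520/((53*2386)) = 3520/126458 = 3520*(1/126458) = 1760/63229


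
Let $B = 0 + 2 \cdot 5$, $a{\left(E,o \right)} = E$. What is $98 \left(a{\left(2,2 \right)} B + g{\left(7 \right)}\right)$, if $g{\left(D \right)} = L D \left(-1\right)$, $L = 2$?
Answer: $588$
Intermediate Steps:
$B = 10$ ($B = 0 + 10 = 10$)
$g{\left(D \right)} = - 2 D$ ($g{\left(D \right)} = 2 D \left(-1\right) = - 2 D$)
$98 \left(a{\left(2,2 \right)} B + g{\left(7 \right)}\right) = 98 \left(2 \cdot 10 - 14\right) = 98 \left(20 - 14\right) = 98 \cdot 6 = 588$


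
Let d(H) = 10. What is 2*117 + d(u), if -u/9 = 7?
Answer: 244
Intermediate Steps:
u = -63 (u = -9*7 = -63)
2*117 + d(u) = 2*117 + 10 = 234 + 10 = 244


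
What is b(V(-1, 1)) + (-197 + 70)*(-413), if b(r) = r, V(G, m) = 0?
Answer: 52451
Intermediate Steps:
b(V(-1, 1)) + (-197 + 70)*(-413) = 0 + (-197 + 70)*(-413) = 0 - 127*(-413) = 0 + 52451 = 52451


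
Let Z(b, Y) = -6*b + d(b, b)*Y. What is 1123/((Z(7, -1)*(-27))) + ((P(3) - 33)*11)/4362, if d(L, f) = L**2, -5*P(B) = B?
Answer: 3325349/8931195 ≈ 0.37233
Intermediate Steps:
P(B) = -B/5
Z(b, Y) = -6*b + Y*b**2 (Z(b, Y) = -6*b + b**2*Y = -6*b + Y*b**2)
1123/((Z(7, -1)*(-27))) + ((P(3) - 33)*11)/4362 = 1123/(((7*(-6 - 1*7))*(-27))) + ((-1/5*3 - 33)*11)/4362 = 1123/(((7*(-6 - 7))*(-27))) + ((-3/5 - 33)*11)*(1/4362) = 1123/(((7*(-13))*(-27))) - 168/5*11*(1/4362) = 1123/((-91*(-27))) - 1848/5*1/4362 = 1123/2457 - 308/3635 = 3325349/8931195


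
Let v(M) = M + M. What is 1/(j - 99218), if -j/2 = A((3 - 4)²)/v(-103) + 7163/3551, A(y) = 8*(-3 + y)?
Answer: -365753/36290813548 ≈ -1.0078e-5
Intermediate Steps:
A(y) = -24 + 8*y
v(M) = 2*M
j = -1532394/365753 (j = -2*((-24 + 8*(3 - 4)²)/((2*(-103))) + 7163/3551) = -2*((-24 + 8*(-1)²)/(-206) + 7163*(1/3551)) = -2*((-24 + 8*1)*(-1/206) + 7163/3551) = -2*((-24 + 8)*(-1/206) + 7163/3551) = -2*(-16*(-1/206) + 7163/3551) = -2*(8/103 + 7163/3551) = -2*766197/365753 = -1532394/365753 ≈ -4.1897)
1/(j - 99218) = 1/(-1532394/365753 - 99218) = 1/(-36290813548/365753) = -365753/36290813548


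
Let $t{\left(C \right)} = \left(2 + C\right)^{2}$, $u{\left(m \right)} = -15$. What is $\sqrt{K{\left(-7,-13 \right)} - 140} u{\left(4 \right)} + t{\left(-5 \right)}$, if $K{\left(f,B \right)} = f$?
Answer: $9 - 105 i \sqrt{3} \approx 9.0 - 181.87 i$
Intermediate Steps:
$\sqrt{K{\left(-7,-13 \right)} - 140} u{\left(4 \right)} + t{\left(-5 \right)} = \sqrt{-7 - 140} \left(-15\right) + \left(2 - 5\right)^{2} = \sqrt{-147} \left(-15\right) + \left(-3\right)^{2} = 7 i \sqrt{3} \left(-15\right) + 9 = - 105 i \sqrt{3} + 9 = 9 - 105 i \sqrt{3}$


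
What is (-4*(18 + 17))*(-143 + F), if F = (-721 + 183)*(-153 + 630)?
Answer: 35947660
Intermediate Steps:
F = -256626 (F = -538*477 = -256626)
(-4*(18 + 17))*(-143 + F) = (-4*(18 + 17))*(-143 - 256626) = -4*35*(-256769) = -140*(-256769) = 35947660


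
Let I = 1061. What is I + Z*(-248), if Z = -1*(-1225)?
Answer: -302739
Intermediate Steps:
Z = 1225
I + Z*(-248) = 1061 + 1225*(-248) = 1061 - 303800 = -302739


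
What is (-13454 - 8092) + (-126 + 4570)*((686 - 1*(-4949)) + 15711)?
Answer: 94840078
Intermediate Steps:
(-13454 - 8092) + (-126 + 4570)*((686 - 1*(-4949)) + 15711) = -21546 + 4444*((686 + 4949) + 15711) = -21546 + 4444*(5635 + 15711) = -21546 + 4444*21346 = -21546 + 94861624 = 94840078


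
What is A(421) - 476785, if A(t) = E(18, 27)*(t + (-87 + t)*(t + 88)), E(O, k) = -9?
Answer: -2010628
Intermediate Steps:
A(t) = -9*t - 9*(-87 + t)*(88 + t) (A(t) = -9*(t + (-87 + t)*(t + 88)) = -9*(t + (-87 + t)*(88 + t)) = -9*t - 9*(-87 + t)*(88 + t))
A(421) - 476785 = (68904 - 18*421 - 9*421²) - 476785 = (68904 - 7578 - 9*177241) - 476785 = (68904 - 7578 - 1595169) - 476785 = -1533843 - 476785 = -2010628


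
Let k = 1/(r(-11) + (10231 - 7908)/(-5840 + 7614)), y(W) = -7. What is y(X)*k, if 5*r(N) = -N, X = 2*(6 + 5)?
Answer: -8870/4447 ≈ -1.9946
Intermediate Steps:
X = 22 (X = 2*11 = 22)
r(N) = -N/5 (r(N) = (-N)/5 = -N/5)
k = 8870/31129 (k = 1/(-⅕*(-11) + (10231 - 7908)/(-5840 + 7614)) = 1/(11/5 + 2323/1774) = 1/(31129/8870) = 8870/31129 ≈ 0.28494)
y(X)*k = -7*8870/31129 = -8870/4447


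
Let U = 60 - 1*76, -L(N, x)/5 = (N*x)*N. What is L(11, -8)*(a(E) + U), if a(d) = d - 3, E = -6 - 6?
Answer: -150040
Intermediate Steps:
E = -12
a(d) = -3 + d
L(N, x) = -5*x*N² (L(N, x) = -5*N*x*N = -5*x*N²)
U = -16 (U = 60 - 76 = -16)
L(11, -8)*(a(E) + U) = (-5*(-8)*11²)*((-3 - 12) - 16) = (-5*(-8)*121)*(-15 - 16) = 4840*(-31) = -150040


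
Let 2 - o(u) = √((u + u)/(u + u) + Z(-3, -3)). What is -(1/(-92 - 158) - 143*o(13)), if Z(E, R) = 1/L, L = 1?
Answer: 71501/250 - 143*√2 ≈ 83.771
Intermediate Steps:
Z(E, R) = 1 (Z(E, R) = 1/1 = 1)
o(u) = 2 - √2 (o(u) = 2 - √((u + u)/(u + u) + 1) = 2 - √((2*u)/((2*u)) + 1) = 2 - √((2*u)*(1/(2*u)) + 1) = 2 - √(1 + 1) = 2 - √2)
-(1/(-92 - 158) - 143*o(13)) = -(1/(-92 - 158) - 143*(2 - √2)) = -(1/(-250) + (-286 + 143*√2)) = -(-1/250 + (-286 + 143*√2)) = -(-71501/250 + 143*√2) = 71501/250 - 143*√2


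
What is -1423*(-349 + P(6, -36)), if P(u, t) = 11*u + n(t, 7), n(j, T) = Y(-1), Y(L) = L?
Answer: 404132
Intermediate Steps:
n(j, T) = -1
P(u, t) = -1 + 11*u (P(u, t) = 11*u - 1 = -1 + 11*u)
-1423*(-349 + P(6, -36)) = -1423*(-349 + (-1 + 11*6)) = -1423*(-349 + (-1 + 66)) = -1423*(-349 + 65) = -1423*(-284) = 404132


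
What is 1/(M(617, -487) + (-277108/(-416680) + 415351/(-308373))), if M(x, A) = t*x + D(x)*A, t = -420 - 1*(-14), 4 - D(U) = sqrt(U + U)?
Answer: -260504103067134911001393090/65462435557845866911307695816201 - 502535771551026334964700*sqrt(1234)/65462435557845866911307695816201 ≈ -4.2491e-6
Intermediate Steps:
D(U) = 4 - sqrt(2)*sqrt(U) (D(U) = 4 - sqrt(U + U) = 4 - sqrt(2*U) = 4 - sqrt(2)*sqrt(U))
t = -406 (t = -420 + 14 = -406)
M(x, A) = -406*x + A*(4 - sqrt(2)*sqrt(x)) (M(x, A) = -406*x + (4 - sqrt(2)*sqrt(x))*A = -406*x + A*(4 - sqrt(2)*sqrt(x)))
1/(M(617, -487) + (-277108/(-416680) + 415351/(-308373))) = 1/((-406*617 - 1*(-487)*(-4 + sqrt(2)*sqrt(617))) + (-277108/(-416680) + 415351/(-308373))) = 1/((-250502 - 1*(-487)*(-4 + sqrt(1234))) + (-277108*(-1/416680) + 415351*(-1/308373))) = 1/((-250502 + (-1948 + 487*sqrt(1234))) + (69277/104170 - 415351/308373)) = 1/((-252450 + 487*sqrt(1234)) - 21903957349/32123215410) = 1/(-8109527634211849/32123215410 + 487*sqrt(1234))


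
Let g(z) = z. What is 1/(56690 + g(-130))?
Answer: 1/56560 ≈ 1.7680e-5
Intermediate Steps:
1/(56690 + g(-130)) = 1/(56690 - 130) = 1/56560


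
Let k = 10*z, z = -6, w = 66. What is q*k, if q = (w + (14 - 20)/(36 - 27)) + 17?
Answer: -4940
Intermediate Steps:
k = -60 (k = 10*(-6) = -60)
q = 247/3 (q = (66 + (14 - 20)/(36 - 27)) + 17 = (66 - 6/9) + 17 = (66 - 6*1/9) + 17 = (66 - 2/3) + 17 = 196/3 + 17 = 247/3 ≈ 82.333)
q*k = (247/3)*(-60) = -4940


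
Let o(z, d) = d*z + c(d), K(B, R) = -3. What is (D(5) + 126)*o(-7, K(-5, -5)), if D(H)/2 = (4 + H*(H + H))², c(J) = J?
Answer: 107244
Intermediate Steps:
o(z, d) = d + d*z (o(z, d) = d*z + d = d + d*z)
D(H) = 2*(4 + 2*H²)² (D(H) = 2*(4 + H*(H + H))² = 2*(4 + H*(2*H))² = 2*(4 + 2*H²)²)
(D(5) + 126)*o(-7, K(-5, -5)) = (8*(2 + 5²)² + 126)*(-3*(1 - 7)) = (8*(2 + 25)² + 126)*(-3*(-6)) = (8*27² + 126)*18 = (8*729 + 126)*18 = (5832 + 126)*18 = 5958*18 = 107244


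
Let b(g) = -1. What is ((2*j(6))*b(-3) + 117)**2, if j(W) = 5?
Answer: 11449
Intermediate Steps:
((2*j(6))*b(-3) + 117)**2 = ((2*5)*(-1) + 117)**2 = (10*(-1) + 117)**2 = (-10 + 117)**2 = 107**2 = 11449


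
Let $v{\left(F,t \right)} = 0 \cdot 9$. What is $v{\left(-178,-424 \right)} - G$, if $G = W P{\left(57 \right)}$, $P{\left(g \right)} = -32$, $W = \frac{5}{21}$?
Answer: $\frac{160}{21} \approx 7.619$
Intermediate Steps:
$W = \frac{5}{21}$ ($W = 5 \cdot \frac{1}{21} = \frac{5}{21} \approx 0.2381$)
$v{\left(F,t \right)} = 0$
$G = - \frac{160}{21}$ ($G = \frac{5}{21} \left(-32\right) = - \frac{160}{21} \approx -7.619$)
$v{\left(-178,-424 \right)} - G = 0 - - \frac{160}{21} = 0 + \frac{160}{21} = \frac{160}{21}$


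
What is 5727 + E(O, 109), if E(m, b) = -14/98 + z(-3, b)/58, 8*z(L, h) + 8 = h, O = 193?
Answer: 18601539/3248 ≈ 5727.1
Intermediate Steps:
z(L, h) = -1 + h/8
E(m, b) = -65/406 + b/464 (E(m, b) = -14/98 + (-1 + b/8)/58 = -14*1/98 + (-1 + b/8)*(1/58) = -1/7 + (-1/58 + b/464) = -65/406 + b/464)
5727 + E(O, 109) = 5727 + (-65/406 + (1/464)*109) = 5727 + (-65/406 + 109/464) = 5727 + 243/3248 = 18601539/3248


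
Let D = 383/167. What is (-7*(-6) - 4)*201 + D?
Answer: 1275929/167 ≈ 7640.3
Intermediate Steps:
D = 383/167 (D = 383*(1/167) = 383/167 ≈ 2.2934)
(-7*(-6) - 4)*201 + D = (-7*(-6) - 4)*201 + 383/167 = (42 - 4)*201 + 383/167 = 38*201 + 383/167 = 7638 + 383/167 = 1275929/167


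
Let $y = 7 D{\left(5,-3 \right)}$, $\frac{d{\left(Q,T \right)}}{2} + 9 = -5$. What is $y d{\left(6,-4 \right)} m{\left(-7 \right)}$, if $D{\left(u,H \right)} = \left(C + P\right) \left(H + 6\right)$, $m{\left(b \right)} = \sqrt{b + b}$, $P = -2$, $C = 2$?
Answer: $0$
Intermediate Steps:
$m{\left(b \right)} = \sqrt{2} \sqrt{b}$ ($m{\left(b \right)} = \sqrt{2 b} = \sqrt{2} \sqrt{b}$)
$d{\left(Q,T \right)} = -28$ ($d{\left(Q,T \right)} = -18 + 2 \left(-5\right) = -18 - 10 = -28$)
$D{\left(u,H \right)} = 0$ ($D{\left(u,H \right)} = \left(2 - 2\right) \left(H + 6\right) = 0 \left(6 + H\right) = 0$)
$y = 0$ ($y = 7 \cdot 0 = 0$)
$y d{\left(6,-4 \right)} m{\left(-7 \right)} = 0 \left(- 28 \sqrt{2} \sqrt{-7}\right) = 0 \left(- 28 \sqrt{2} i \sqrt{7}\right) = 0 \left(- 28 i \sqrt{14}\right) = 0$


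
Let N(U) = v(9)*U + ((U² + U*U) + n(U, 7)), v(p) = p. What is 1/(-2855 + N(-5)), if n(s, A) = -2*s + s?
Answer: -1/2845 ≈ -0.00035149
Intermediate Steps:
n(s, A) = -s
N(U) = 2*U² + 8*U (N(U) = 9*U + ((U² + U*U) - U) = 9*U + ((U² + U²) - U) = 9*U + (2*U² - U) = 9*U + (-U + 2*U²) = 2*U² + 8*U)
1/(-2855 + N(-5)) = 1/(-2855 + 2*(-5)*(4 - 5)) = 1/(-2855 + 2*(-5)*(-1)) = 1/(-2855 + 10) = 1/(-2845) = -1/2845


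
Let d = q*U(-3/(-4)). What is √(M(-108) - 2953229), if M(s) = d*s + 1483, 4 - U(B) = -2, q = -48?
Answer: I*√2920642 ≈ 1709.0*I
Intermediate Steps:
U(B) = 6 (U(B) = 4 - 1*(-2) = 4 + 2 = 6)
d = -288 (d = -48*6 = -288)
M(s) = 1483 - 288*s (M(s) = -288*s + 1483 = 1483 - 288*s)
√(M(-108) - 2953229) = √((1483 - 288*(-108)) - 2953229) = √((1483 + 31104) - 2953229) = √(32587 - 2953229) = √(-2920642) = I*√2920642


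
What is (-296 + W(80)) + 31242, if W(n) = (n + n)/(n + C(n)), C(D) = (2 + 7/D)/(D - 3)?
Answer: 15256342382/492967 ≈ 30948.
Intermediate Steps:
C(D) = (2 + 7/D)/(-3 + D)
W(n) = 2*n/(n + (7 + 2*n)/(n*(-3 + n))) (W(n) = (n + n)/(n + (7 + 2*n)/(n*(-3 + n))) = (2*n)/(n + (7 + 2*n)/(n*(-3 + n))) = 2*n/(n + (7 + 2*n)/(n*(-3 + n))))
(-296 + W(80)) + 31242 = (-296 + 2*80²*(-3 + 80)/(7 + 2*80 + 80²*(-3 + 80))) + 31242 = (-296 + 2*6400*77/(7 + 160 + 6400*77)) + 31242 = (-296 + 2*6400*77/(7 + 160 + 492800)) + 31242 = (-296 + 2*6400*77/492967) + 31242 = (-296 + 2*6400*(1/492967)*77) + 31242 = (-296 + 985600/492967) + 31242 = -144932632/492967 + 31242 = 15256342382/492967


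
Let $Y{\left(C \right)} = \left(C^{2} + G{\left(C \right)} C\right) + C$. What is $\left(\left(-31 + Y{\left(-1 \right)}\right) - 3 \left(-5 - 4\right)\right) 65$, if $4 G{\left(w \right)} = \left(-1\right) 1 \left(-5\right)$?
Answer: $- \frac{1365}{4} \approx -341.25$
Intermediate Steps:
$G{\left(w \right)} = \frac{5}{4}$ ($G{\left(w \right)} = \frac{\left(-1\right) 1 \left(-5\right)}{4} = \frac{\left(-1\right) \left(-5\right)}{4} = \frac{1}{4} \cdot 5 = \frac{5}{4}$)
$Y{\left(C \right)} = C^{2} + \frac{9 C}{4}$ ($Y{\left(C \right)} = \left(C^{2} + \frac{5 C}{4}\right) + C = C^{2} + \frac{9 C}{4}$)
$\left(\left(-31 + Y{\left(-1 \right)}\right) - 3 \left(-5 - 4\right)\right) 65 = \left(\left(-31 + \frac{1}{4} \left(-1\right) \left(9 + 4 \left(-1\right)\right)\right) - 3 \left(-5 - 4\right)\right) 65 = \left(\left(-31 + \frac{1}{4} \left(-1\right) \left(9 - 4\right)\right) - -27\right) 65 = \left(\left(-31 + \frac{1}{4} \left(-1\right) 5\right) + 27\right) 65 = \left(\left(-31 - \frac{5}{4}\right) + 27\right) 65 = \left(- \frac{129}{4} + 27\right) 65 = \left(- \frac{21}{4}\right) 65 = - \frac{1365}{4}$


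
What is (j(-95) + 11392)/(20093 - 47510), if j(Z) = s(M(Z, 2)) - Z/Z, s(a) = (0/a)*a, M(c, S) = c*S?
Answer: -3797/9139 ≈ -0.41547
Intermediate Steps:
M(c, S) = S*c
s(a) = 0 (s(a) = 0*a = 0)
j(Z) = -1 (j(Z) = 0 - Z/Z = 0 - 1*1 = 0 - 1 = -1)
(j(-95) + 11392)/(20093 - 47510) = (-1 + 11392)/(20093 - 47510) = 11391/(-27417) = 11391*(-1/27417) = -3797/9139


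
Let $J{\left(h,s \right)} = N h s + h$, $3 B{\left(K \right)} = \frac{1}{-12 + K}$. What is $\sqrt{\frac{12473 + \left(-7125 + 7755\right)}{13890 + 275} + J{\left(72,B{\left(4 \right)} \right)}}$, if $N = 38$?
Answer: $\frac{i \sqrt{8241579455}}{14165} \approx 6.409 i$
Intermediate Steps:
$B{\left(K \right)} = \frac{1}{3 \left(-12 + K\right)}$
$J{\left(h,s \right)} = h + 38 h s$ ($J{\left(h,s \right)} = 38 h s + h = h + 38 h s$)
$\sqrt{\frac{12473 + \left(-7125 + 7755\right)}{13890 + 275} + J{\left(72,B{\left(4 \right)} \right)}} = \sqrt{\frac{12473 + \left(-7125 + 7755\right)}{13890 + 275} + 72 \left(1 + 38 \frac{1}{3 \left(-12 + 4\right)}\right)} = \sqrt{\frac{12473 + 630}{14165} + 72 \left(1 + 38 \frac{1}{3 \left(-8\right)}\right)} = \sqrt{13103 \cdot \frac{1}{14165} + 72 \left(1 + 38 \cdot \frac{1}{3} \left(- \frac{1}{8}\right)\right)} = \sqrt{\frac{13103}{14165} + 72 \left(1 + 38 \left(- \frac{1}{24}\right)\right)} = \sqrt{\frac{13103}{14165} + 72 \left(1 - \frac{19}{12}\right)} = \sqrt{\frac{13103}{14165} + 72 \left(- \frac{7}{12}\right)} = \sqrt{\frac{13103}{14165} - 42} = \sqrt{- \frac{581827}{14165}} = \frac{i \sqrt{8241579455}}{14165}$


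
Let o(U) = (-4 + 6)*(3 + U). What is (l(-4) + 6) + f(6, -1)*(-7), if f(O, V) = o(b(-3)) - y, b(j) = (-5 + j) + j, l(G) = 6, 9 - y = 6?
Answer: 145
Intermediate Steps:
y = 3 (y = 9 - 1*6 = 9 - 6 = 3)
b(j) = -5 + 2*j
o(U) = 6 + 2*U (o(U) = 2*(3 + U) = 6 + 2*U)
f(O, V) = -19 (f(O, V) = (6 + 2*(-5 + 2*(-3))) - 1*3 = (6 + 2*(-5 - 6)) - 3 = (6 + 2*(-11)) - 3 = (6 - 22) - 3 = -16 - 3 = -19)
(l(-4) + 6) + f(6, -1)*(-7) = (6 + 6) - 19*(-7) = 12 + 133 = 145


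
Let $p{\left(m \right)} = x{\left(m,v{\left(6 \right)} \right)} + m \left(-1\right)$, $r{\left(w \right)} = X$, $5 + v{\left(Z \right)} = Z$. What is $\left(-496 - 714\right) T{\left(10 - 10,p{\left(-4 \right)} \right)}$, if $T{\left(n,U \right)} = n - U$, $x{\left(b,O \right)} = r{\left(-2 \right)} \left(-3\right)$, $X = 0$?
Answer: $4840$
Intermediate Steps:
$v{\left(Z \right)} = -5 + Z$
$r{\left(w \right)} = 0$
$x{\left(b,O \right)} = 0$ ($x{\left(b,O \right)} = 0 \left(-3\right) = 0$)
$p{\left(m \right)} = - m$ ($p{\left(m \right)} = 0 + m \left(-1\right) = 0 - m = - m$)
$\left(-496 - 714\right) T{\left(10 - 10,p{\left(-4 \right)} \right)} = \left(-496 - 714\right) \left(\left(10 - 10\right) - \left(-1\right) \left(-4\right)\right) = \left(-496 - 714\right) \left(\left(10 - 10\right) - 4\right) = - 1210 \left(0 - 4\right) = \left(-1210\right) \left(-4\right) = 4840$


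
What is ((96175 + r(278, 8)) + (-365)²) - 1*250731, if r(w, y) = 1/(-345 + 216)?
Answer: -2751700/129 ≈ -21331.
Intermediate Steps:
r(w, y) = -1/129 (r(w, y) = 1/(-129) = -1/129)
((96175 + r(278, 8)) + (-365)²) - 1*250731 = ((96175 - 1/129) + (-365)²) - 1*250731 = (12406574/129 + 133225) - 250731 = 29592599/129 - 250731 = -2751700/129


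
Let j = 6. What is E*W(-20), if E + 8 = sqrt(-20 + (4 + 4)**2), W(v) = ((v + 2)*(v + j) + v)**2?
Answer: -430592 + 107648*sqrt(11) ≈ -73564.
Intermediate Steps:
W(v) = (v + (2 + v)*(6 + v))**2 (W(v) = ((v + 2)*(v + 6) + v)**2 = ((2 + v)*(6 + v) + v)**2 = (v + (2 + v)*(6 + v))**2)
E = -8 + 2*sqrt(11) (E = -8 + sqrt(-20 + (4 + 4)**2) = -8 + sqrt(-20 + 8**2) = -8 + sqrt(-20 + 64) = -8 + sqrt(44) = -8 + 2*sqrt(11) ≈ -1.3668)
E*W(-20) = (-8 + 2*sqrt(11))*(12 + (-20)**2 + 9*(-20))**2 = (-8 + 2*sqrt(11))*(12 + 400 - 180)**2 = (-8 + 2*sqrt(11))*232**2 = (-8 + 2*sqrt(11))*53824 = -430592 + 107648*sqrt(11)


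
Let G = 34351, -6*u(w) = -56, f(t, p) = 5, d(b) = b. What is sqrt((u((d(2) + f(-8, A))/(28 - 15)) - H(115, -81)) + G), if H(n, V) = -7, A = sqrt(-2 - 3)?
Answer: sqrt(309306)/3 ≈ 185.38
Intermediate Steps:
A = I*sqrt(5) (A = sqrt(-5) = I*sqrt(5) ≈ 2.2361*I)
u(w) = 28/3 (u(w) = -1/6*(-56) = 28/3)
sqrt((u((d(2) + f(-8, A))/(28 - 15)) - H(115, -81)) + G) = sqrt((28/3 - 1*(-7)) + 34351) = sqrt((28/3 + 7) + 34351) = sqrt(49/3 + 34351) = sqrt(103102/3) = sqrt(309306)/3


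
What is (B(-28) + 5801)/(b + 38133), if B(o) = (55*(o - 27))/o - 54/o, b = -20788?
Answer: 165507/485660 ≈ 0.34079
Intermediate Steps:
B(o) = -54/o + (-1485 + 55*o)/o (B(o) = (55*(-27 + o))/o - 54/o = (-1485 + 55*o)/o - 54/o = -54/o + (-1485 + 55*o)/o)
(B(-28) + 5801)/(b + 38133) = ((55 - 1539/(-28)) + 5801)/(-20788 + 38133) = ((55 - 1539*(-1/28)) + 5801)/17345 = ((55 + 1539/28) + 5801)*(1/17345) = (3079/28 + 5801)*(1/17345) = (165507/28)*(1/17345) = 165507/485660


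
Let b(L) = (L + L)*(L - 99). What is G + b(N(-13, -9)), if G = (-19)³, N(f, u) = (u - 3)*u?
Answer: -4915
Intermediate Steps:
N(f, u) = u*(-3 + u) (N(f, u) = (-3 + u)*u = u*(-3 + u))
G = -6859
b(L) = 2*L*(-99 + L) (b(L) = (2*L)*(-99 + L) = 2*L*(-99 + L))
G + b(N(-13, -9)) = -6859 + 2*(-9*(-3 - 9))*(-99 - 9*(-3 - 9)) = -6859 + 2*(-9*(-12))*(-99 - 9*(-12)) = -6859 + 2*108*(-99 + 108) = -6859 + 2*108*9 = -6859 + 1944 = -4915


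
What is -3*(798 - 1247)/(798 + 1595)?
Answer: 1347/2393 ≈ 0.56289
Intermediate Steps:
-3*(798 - 1247)/(798 + 1595) = -(-1347)/2393 = -3*(-449/2393) = 1347/2393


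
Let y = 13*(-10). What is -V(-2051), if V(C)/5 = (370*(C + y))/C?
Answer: -4034850/2051 ≈ -1967.3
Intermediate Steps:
y = -130
V(C) = 5*(-48100 + 370*C)/C (V(C) = 5*((370*(C - 130))/C) = 5*((370*(-130 + C))/C) = 5*((-48100 + 370*C)/C) = 5*(-48100 + 370*C)/C)
-V(-2051) = -(1850 - 240500/(-2051)) = -(1850 - 240500*(-1/2051)) = -(1850 + 240500/2051) = -1*4034850/2051 = -4034850/2051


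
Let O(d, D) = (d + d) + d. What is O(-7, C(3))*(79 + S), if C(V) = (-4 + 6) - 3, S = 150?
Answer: -4809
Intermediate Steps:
C(V) = -1 (C(V) = 2 - 3 = -1)
O(d, D) = 3*d (O(d, D) = 2*d + d = 3*d)
O(-7, C(3))*(79 + S) = (3*(-7))*(79 + 150) = -21*229 = -4809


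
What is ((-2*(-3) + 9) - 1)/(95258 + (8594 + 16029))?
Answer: 14/119881 ≈ 0.00011678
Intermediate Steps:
((-2*(-3) + 9) - 1)/(95258 + (8594 + 16029)) = ((6 + 9) - 1)/(95258 + 24623) = (15 - 1)/119881 = 14*(1/119881) = 14/119881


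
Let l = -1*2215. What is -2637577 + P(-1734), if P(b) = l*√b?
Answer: -2637577 - 37655*I*√6 ≈ -2.6376e+6 - 92236.0*I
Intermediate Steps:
l = -2215
P(b) = -2215*√b
-2637577 + P(-1734) = -2637577 - 37655*I*√6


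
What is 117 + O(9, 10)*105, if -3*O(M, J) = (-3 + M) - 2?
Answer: -23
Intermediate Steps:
O(M, J) = 5/3 - M/3 (O(M, J) = -((-3 + M) - 2)/3 = -(-5 + M)/3 = 5/3 - M/3)
117 + O(9, 10)*105 = 117 + (5/3 - ⅓*9)*105 = 117 + (5/3 - 3)*105 = 117 - 4/3*105 = 117 - 140 = -23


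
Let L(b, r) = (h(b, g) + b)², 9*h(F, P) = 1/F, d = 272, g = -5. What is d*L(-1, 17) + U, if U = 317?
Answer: 52877/81 ≈ 652.80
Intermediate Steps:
h(F, P) = 1/(9*F)
L(b, r) = (b + 1/(9*b))² (L(b, r) = (1/(9*b) + b)² = (b + 1/(9*b))²)
d*L(-1, 17) + U = 272*(-1 + (⅑)/(-1))² + 317 = 272*(-1 + (⅑)*(-1))² + 317 = 272*(-1 - ⅑)² + 317 = 272*(-10/9)² + 317 = 272*(100/81) + 317 = 27200/81 + 317 = 52877/81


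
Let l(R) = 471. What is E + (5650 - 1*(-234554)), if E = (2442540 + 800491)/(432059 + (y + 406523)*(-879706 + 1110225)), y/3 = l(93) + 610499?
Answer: 124001060458591375/516232287786 ≈ 2.4020e+5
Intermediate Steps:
y = 1832910 (y = 3*(471 + 610499) = 3*610970 = 1832910)
E = 3243031/516232287786 (E = (2442540 + 800491)/(432059 + (1832910 + 406523)*(-879706 + 1110225)) = 3243031/(432059 + 2239433*230519) = 3243031/(432059 + 516231855727) = 3243031/516232287786 ≈ 6.2821e-6)
E + (5650 - 1*(-234554)) = 3243031/516232287786 + (5650 - 1*(-234554)) = 3243031/516232287786 + (5650 + 234554) = 3243031/516232287786 + 240204 = 124001060458591375/516232287786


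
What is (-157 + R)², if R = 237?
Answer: 6400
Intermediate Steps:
(-157 + R)² = (-157 + 237)² = 80² = 6400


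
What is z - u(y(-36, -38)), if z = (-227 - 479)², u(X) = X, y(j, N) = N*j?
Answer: 497068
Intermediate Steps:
z = 498436 (z = (-706)² = 498436)
z - u(y(-36, -38)) = 498436 - (-38)*(-36) = 498436 - 1*1368 = 498436 - 1368 = 497068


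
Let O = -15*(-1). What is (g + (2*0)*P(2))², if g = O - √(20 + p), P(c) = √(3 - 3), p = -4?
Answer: 121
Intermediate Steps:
O = 15
P(c) = 0 (P(c) = √0 = 0)
g = 11 (g = 15 - √(20 - 4) = 15 - √16 = 15 - 1*4 = 15 - 4 = 11)
(g + (2*0)*P(2))² = (11 + (2*0)*0)² = (11 + 0*0)² = (11 + 0)² = 11² = 121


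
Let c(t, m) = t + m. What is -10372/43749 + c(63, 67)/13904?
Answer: -69262459/304143048 ≈ -0.22773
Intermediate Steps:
c(t, m) = m + t
-10372/43749 + c(63, 67)/13904 = -10372/43749 + (67 + 63)/13904 = -10372*1/43749 + 130*(1/13904) = -10372/43749 + 65/6952 = -69262459/304143048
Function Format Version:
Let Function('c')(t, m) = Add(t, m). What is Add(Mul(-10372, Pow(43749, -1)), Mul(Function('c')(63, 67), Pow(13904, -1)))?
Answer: Rational(-69262459, 304143048) ≈ -0.22773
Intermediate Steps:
Function('c')(t, m) = Add(m, t)
Add(Mul(-10372, Pow(43749, -1)), Mul(Function('c')(63, 67), Pow(13904, -1))) = Add(Mul(-10372, Pow(43749, -1)), Mul(Add(67, 63), Pow(13904, -1))) = Add(Mul(-10372, Rational(1, 43749)), Mul(130, Rational(1, 13904))) = Add(Rational(-10372, 43749), Rational(65, 6952)) = Rational(-69262459, 304143048)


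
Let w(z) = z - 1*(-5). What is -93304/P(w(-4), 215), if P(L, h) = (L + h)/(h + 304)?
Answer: -2017699/9 ≈ -2.2419e+5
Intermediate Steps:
w(z) = 5 + z (w(z) = z + 5 = 5 + z)
P(L, h) = (L + h)/(304 + h)
-93304/P(w(-4), 215) = -93304*(304 + 215)/((5 - 4) + 215) = -93304*519/(1 + 215) = -93304/((1/519)*216) = -93304/72/173 = -93304*173/72 = -2017699/9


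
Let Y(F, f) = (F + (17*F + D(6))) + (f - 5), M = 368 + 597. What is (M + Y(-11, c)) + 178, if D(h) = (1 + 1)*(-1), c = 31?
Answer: 969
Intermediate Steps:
D(h) = -2 (D(h) = 2*(-1) = -2)
M = 965
Y(F, f) = -7 + f + 18*F (Y(F, f) = (F + (17*F - 2)) + (f - 5) = (F + (-2 + 17*F)) + (-5 + f) = (-2 + 18*F) + (-5 + f) = -7 + f + 18*F)
(M + Y(-11, c)) + 178 = (965 + (-7 + 31 + 18*(-11))) + 178 = (965 + (-7 + 31 - 198)) + 178 = (965 - 174) + 178 = 791 + 178 = 969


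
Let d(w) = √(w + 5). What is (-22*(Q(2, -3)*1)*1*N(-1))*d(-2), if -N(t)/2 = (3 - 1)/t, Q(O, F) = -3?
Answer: 264*√3 ≈ 457.26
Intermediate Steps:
d(w) = √(5 + w)
N(t) = -4/t (N(t) = -2*(3 - 1)/t = -4/t)
(-22*(Q(2, -3)*1)*1*N(-1))*d(-2) = (-22*-3*1*1*(-4/(-1)))*√(5 - 2) = (-22*(-3*1)*(-4*(-1)))*√3 = (-(-66)*4)*√3 = (-22*(-12))*√3 = 264*√3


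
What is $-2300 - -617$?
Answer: $-1683$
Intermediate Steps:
$-2300 - -617 = -2300 + \left(-401 + 1018\right) = -2300 + 617 = -1683$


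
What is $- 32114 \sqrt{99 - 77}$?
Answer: $- 32114 \sqrt{22} \approx -1.5063 \cdot 10^{5}$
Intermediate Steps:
$- 32114 \sqrt{99 - 77} = - 32114 \sqrt{22}$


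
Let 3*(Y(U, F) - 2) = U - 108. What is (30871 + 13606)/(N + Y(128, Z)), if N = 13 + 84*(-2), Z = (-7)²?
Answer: -133431/439 ≈ -303.94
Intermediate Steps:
Z = 49
N = -155 (N = 13 - 168 = -155)
Y(U, F) = -34 + U/3 (Y(U, F) = 2 + (U - 108)/3 = 2 + (-108 + U)/3 = 2 + (-36 + U/3) = -34 + U/3)
(30871 + 13606)/(N + Y(128, Z)) = (30871 + 13606)/(-155 + (-34 + (⅓)*128)) = 44477/(-155 + (-34 + 128/3)) = 44477/(-155 + 26/3) = 44477/(-439/3) = 44477*(-3/439) = -133431/439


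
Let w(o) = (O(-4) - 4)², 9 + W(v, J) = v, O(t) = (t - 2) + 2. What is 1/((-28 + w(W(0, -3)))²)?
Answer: 1/1296 ≈ 0.00077160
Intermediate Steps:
O(t) = t (O(t) = (-2 + t) + 2 = t)
W(v, J) = -9 + v
w(o) = 64 (w(o) = (-4 - 4)² = (-8)² = 64)
1/((-28 + w(W(0, -3)))²) = 1/((-28 + 64)²) = 1/(36²) = 1/1296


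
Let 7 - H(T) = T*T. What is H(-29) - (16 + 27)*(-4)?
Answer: -662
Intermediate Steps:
H(T) = 7 - T² (H(T) = 7 - T*T = 7 - T²)
H(-29) - (16 + 27)*(-4) = (7 - 1*(-29)²) - (16 + 27)*(-4) = (7 - 1*841) - 43*(-4) = (7 - 841) - 1*(-172) = -834 + 172 = -662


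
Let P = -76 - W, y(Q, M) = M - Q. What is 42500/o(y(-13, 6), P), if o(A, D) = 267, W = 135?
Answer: 42500/267 ≈ 159.18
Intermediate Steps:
P = -211 (P = -76 - 1*135 = -76 - 135 = -211)
42500/o(y(-13, 6), P) = 42500/267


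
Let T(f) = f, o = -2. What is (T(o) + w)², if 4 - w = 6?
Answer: 16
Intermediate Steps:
w = -2 (w = 4 - 1*6 = 4 - 6 = -2)
(T(o) + w)² = (-2 - 2)² = (-4)² = 16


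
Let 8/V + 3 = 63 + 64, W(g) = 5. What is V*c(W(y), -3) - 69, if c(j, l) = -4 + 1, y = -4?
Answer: -2145/31 ≈ -69.194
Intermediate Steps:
c(j, l) = -3
V = 2/31 (V = 8/(-3 + (63 + 64)) = 8/(-3 + 127) = 8/124 = 8*(1/124) = 2/31 ≈ 0.064516)
V*c(W(y), -3) - 69 = (2/31)*(-3) - 69 = -6/31 - 69 = -2145/31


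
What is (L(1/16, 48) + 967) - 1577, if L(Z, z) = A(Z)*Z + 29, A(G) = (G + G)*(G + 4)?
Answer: -1189823/2048 ≈ -580.97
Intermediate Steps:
A(G) = 2*G*(4 + G) (A(G) = (2*G)*(4 + G) = 2*G*(4 + G))
L(Z, z) = 29 + 2*Z**2*(4 + Z) (L(Z, z) = (2*Z*(4 + Z))*Z + 29 = 2*Z**2*(4 + Z) + 29 = 29 + 2*Z**2*(4 + Z))
(L(1/16, 48) + 967) - 1577 = ((29 + 2*(1/16)**2*(4 + 1/16)) + 967) - 1577 = ((29 + 2*(1/256)*(65/16)) + 967) - 1577 = ((29 + 65/2048) + 967) - 1577 = (59457/2048 + 967) - 1577 = 2039873/2048 - 1577 = -1189823/2048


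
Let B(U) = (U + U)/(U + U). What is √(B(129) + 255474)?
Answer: 5*√10219 ≈ 505.45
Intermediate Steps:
B(U) = 1 (B(U) = (2*U)/((2*U)) = (2*U)*(1/(2*U)) = 1)
√(B(129) + 255474) = √(1 + 255474) = √255475 = 5*√10219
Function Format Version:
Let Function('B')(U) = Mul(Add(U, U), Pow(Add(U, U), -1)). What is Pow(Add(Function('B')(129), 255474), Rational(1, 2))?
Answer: Mul(5, Pow(10219, Rational(1, 2))) ≈ 505.45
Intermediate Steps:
Function('B')(U) = 1 (Function('B')(U) = Mul(Mul(2, U), Pow(Mul(2, U), -1)) = Mul(Mul(2, U), Mul(Rational(1, 2), Pow(U, -1))) = 1)
Pow(Add(Function('B')(129), 255474), Rational(1, 2)) = Pow(Add(1, 255474), Rational(1, 2)) = Pow(255475, Rational(1, 2)) = Mul(5, Pow(10219, Rational(1, 2)))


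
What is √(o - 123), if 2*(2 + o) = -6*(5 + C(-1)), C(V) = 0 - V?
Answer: I*√143 ≈ 11.958*I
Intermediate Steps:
C(V) = -V
o = -20 (o = -2 + (-6*(5 - 1*(-1)))/2 = -2 + (-6*(5 + 1))/2 = -2 + (-6*6)/2 = -2 + (½)*(-36) = -2 - 18 = -20)
√(o - 123) = √(-20 - 123) = √(-143) = I*√143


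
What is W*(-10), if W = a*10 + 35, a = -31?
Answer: 2750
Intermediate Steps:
W = -275 (W = -31*10 + 35 = -310 + 35 = -275)
W*(-10) = -275*(-10) = 2750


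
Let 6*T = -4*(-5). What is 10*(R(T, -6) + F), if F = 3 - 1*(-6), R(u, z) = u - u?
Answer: 90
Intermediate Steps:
T = 10/3 (T = (-4*(-5))/6 = (1/6)*20 = 10/3 ≈ 3.3333)
R(u, z) = 0
F = 9 (F = 3 + 6 = 9)
10*(R(T, -6) + F) = 10*(0 + 9) = 10*9 = 90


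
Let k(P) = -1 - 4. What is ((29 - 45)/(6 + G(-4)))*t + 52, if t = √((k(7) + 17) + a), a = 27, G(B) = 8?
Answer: 52 - 8*√39/7 ≈ 44.863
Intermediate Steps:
k(P) = -5
t = √39 (t = √((-5 + 17) + 27) = √(12 + 27) = √39 ≈ 6.2450)
((29 - 45)/(6 + G(-4)))*t + 52 = ((29 - 45)/(6 + 8))*√39 + 52 = (-16/14)*√39 + 52 = (-16*1/14)*√39 + 52 = -8*√39/7 + 52 = 52 - 8*√39/7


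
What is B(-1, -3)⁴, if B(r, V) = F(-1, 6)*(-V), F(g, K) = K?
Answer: 104976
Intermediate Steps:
B(r, V) = -6*V (B(r, V) = 6*(-V) = -6*V)
B(-1, -3)⁴ = (-6*(-3))⁴ = 18⁴ = 104976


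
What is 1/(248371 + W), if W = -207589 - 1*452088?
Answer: -1/411306 ≈ -2.4313e-6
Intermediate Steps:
W = -659677 (W = -207589 - 452088 = -659677)
1/(248371 + W) = 1/(248371 - 659677) = 1/(-411306) = -1/411306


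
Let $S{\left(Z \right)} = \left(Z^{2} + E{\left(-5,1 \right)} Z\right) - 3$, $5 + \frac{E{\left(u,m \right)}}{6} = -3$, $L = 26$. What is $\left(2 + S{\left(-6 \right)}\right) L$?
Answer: $8398$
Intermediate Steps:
$E{\left(u,m \right)} = -48$ ($E{\left(u,m \right)} = -30 + 6 \left(-3\right) = -30 - 18 = -48$)
$S{\left(Z \right)} = -3 + Z^{2} - 48 Z$ ($S{\left(Z \right)} = \left(Z^{2} - 48 Z\right) - 3 = -3 + Z^{2} - 48 Z$)
$\left(2 + S{\left(-6 \right)}\right) L = \left(2 - \left(-285 - 36\right)\right) 26 = \left(2 + \left(-3 + 36 + 288\right)\right) 26 = \left(2 + 321\right) 26 = 323 \cdot 26 = 8398$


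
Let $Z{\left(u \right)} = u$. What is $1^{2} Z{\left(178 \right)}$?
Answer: $178$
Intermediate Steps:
$1^{2} Z{\left(178 \right)} = 1^{2} \cdot 178 = 1 \cdot 178 = 178$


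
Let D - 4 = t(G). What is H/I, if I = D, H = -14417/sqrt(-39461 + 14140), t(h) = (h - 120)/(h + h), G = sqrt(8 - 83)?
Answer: 28834*sqrt(25321)/(25321*(-9*I + 8*sqrt(3))) ≈ 9.1971 + 5.9737*I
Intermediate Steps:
G = 5*I*sqrt(3) (G = sqrt(-75) = 5*I*sqrt(3) ≈ 8.6602*I)
t(h) = (-120 + h)/(2*h) (t(h) = (-120 + h)/((2*h)) = (-120 + h)*(1/(2*h)) = (-120 + h)/(2*h))
D = 4 - I*sqrt(3)*(-120 + 5*I*sqrt(3))/30 (D = 4 + (-120 + 5*I*sqrt(3))/(2*((5*I*sqrt(3)))) = 4 + (-I*sqrt(3)/15)*(-120 + 5*I*sqrt(3))/2 = 4 - I*sqrt(3)*(-120 + 5*I*sqrt(3))/30 ≈ 4.5 + 6.9282*I)
H = 14417*I*sqrt(25321)/25321 (H = -14417*(-I*sqrt(25321)/25321) = -(-14417)*I*sqrt(25321)/25321 = 14417*I*sqrt(25321)/25321 ≈ 90.601*I)
I = 9/2 + 4*I*sqrt(3) ≈ 4.5 + 6.9282*I
H/I = (14417*I*sqrt(25321)/25321)/(9/2 + 4*I*sqrt(3)) = 14417*I*sqrt(25321)/(25321*(9/2 + 4*I*sqrt(3)))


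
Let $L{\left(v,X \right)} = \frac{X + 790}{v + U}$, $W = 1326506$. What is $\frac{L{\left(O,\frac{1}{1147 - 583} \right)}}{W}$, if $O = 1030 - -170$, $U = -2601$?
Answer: $- \frac{445561}{1048157286984} \approx -4.2509 \cdot 10^{-7}$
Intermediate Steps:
$O = 1200$ ($O = 1030 + 170 = 1200$)
$L{\left(v,X \right)} = \frac{790 + X}{-2601 + v}$ ($L{\left(v,X \right)} = \frac{X + 790}{v - 2601} = \frac{790 + X}{-2601 + v}$)
$\frac{L{\left(O,\frac{1}{1147 - 583} \right)}}{W} = \frac{\frac{1}{-2601 + 1200} \left(790 + \frac{1}{1147 - 583}\right)}{1326506} = \frac{790 + \frac{1}{564}}{-1401} \cdot \frac{1}{1326506} = - \frac{790 + \frac{1}{564}}{1401} \cdot \frac{1}{1326506} = \left(- \frac{1}{1401}\right) \frac{445561}{564} \cdot \frac{1}{1326506} = \left(- \frac{445561}{790164}\right) \frac{1}{1326506} = - \frac{445561}{1048157286984}$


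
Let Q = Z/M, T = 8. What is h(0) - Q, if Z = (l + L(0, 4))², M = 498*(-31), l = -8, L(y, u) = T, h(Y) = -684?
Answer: -684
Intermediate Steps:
L(y, u) = 8
M = -15438
Z = 0 (Z = (-8 + 8)² = 0² = 0)
Q = 0 (Q = 0/(-15438) = 0*(-1/15438) = 0)
h(0) - Q = -684 - 1*0 = -684 + 0 = -684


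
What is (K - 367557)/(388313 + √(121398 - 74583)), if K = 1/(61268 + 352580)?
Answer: -59067350266261855/62402873195004592 + 152112729335*√46815/62402873195004592 ≈ -0.94602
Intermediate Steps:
K = 1/413848 ≈ 2.4163e-6
(K - 367557)/(388313 + √(121398 - 74583)) = (1/413848 - 367557)/(388313 + √(121398 - 74583)) = -152112729335/(413848*(388313 + √46815))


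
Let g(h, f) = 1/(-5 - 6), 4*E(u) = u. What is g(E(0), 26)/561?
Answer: -1/6171 ≈ -0.00016205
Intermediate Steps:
E(u) = u/4
g(h, f) = -1/11 (g(h, f) = 1/(-11) = -1/11)
g(E(0), 26)/561 = -1/11/561 = -1/11*1/561 = -1/6171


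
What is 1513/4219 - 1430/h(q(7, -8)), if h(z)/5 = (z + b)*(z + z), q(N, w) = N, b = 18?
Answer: -338542/738325 ≈ -0.45853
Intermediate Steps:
h(z) = 10*z*(18 + z) (h(z) = 5*((z + 18)*(z + z)) = 5*((18 + z)*(2*z)) = 5*(2*z*(18 + z)) = 10*z*(18 + z))
1513/4219 - 1430/h(q(7, -8)) = 1513/4219 - 1430*1/(70*(18 + 7)) = 1513*(1/4219) - 1430/(10*7*25) = 1513/4219 - 1430/1750 = 1513/4219 - 1430*1/1750 = 1513/4219 - 143/175 = -338542/738325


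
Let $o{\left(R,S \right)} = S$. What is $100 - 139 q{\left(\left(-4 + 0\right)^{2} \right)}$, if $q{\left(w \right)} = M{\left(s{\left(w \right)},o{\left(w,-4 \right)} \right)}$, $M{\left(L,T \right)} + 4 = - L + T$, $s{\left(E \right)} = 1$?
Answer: $1351$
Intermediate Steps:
$M{\left(L,T \right)} = -4 + T - L$ ($M{\left(L,T \right)} = -4 - \left(L - T\right) = -4 + T - L$)
$q{\left(w \right)} = -9$ ($q{\left(w \right)} = -4 - 4 - 1 = -9$)
$100 - 139 q{\left(\left(-4 + 0\right)^{2} \right)} = 100 - -1251 = 100 + 1251 = 1351$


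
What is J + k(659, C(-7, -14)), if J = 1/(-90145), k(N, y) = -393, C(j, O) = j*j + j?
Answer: -35426986/90145 ≈ -393.00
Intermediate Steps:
C(j, O) = j + j² (C(j, O) = j² + j = j + j²)
J = -1/90145 ≈ -1.1093e-5
J + k(659, C(-7, -14)) = -1/90145 - 393 = -35426986/90145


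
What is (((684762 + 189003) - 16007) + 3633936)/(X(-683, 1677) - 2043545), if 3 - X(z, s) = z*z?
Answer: -4491694/2510031 ≈ -1.7895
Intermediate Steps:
X(z, s) = 3 - z² (X(z, s) = 3 - z*z = 3 - z²)
(((684762 + 189003) - 16007) + 3633936)/(X(-683, 1677) - 2043545) = (((684762 + 189003) - 16007) + 3633936)/((3 - 1*(-683)²) - 2043545) = ((873765 - 16007) + 3633936)/((3 - 1*466489) - 2043545) = (857758 + 3633936)/((3 - 466489) - 2043545) = 4491694/(-466486 - 2043545) = 4491694/(-2510031) = 4491694*(-1/2510031) = -4491694/2510031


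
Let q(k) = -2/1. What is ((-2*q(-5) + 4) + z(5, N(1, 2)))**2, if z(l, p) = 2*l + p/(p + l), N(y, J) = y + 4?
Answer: 1369/4 ≈ 342.25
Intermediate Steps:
N(y, J) = 4 + y
q(k) = -2 (q(k) = -2*1 = -2)
z(l, p) = 2*l + p/(l + p)
((-2*q(-5) + 4) + z(5, N(1, 2)))**2 = ((-2*(-2) + 4) + ((4 + 1) + 2*5**2 + 2*5*(4 + 1))/(5 + (4 + 1)))**2 = ((4 + 4) + (5 + 2*25 + 2*5*5)/(5 + 5))**2 = (8 + (5 + 50 + 50)/10)**2 = (8 + (1/10)*105)**2 = (8 + 21/2)**2 = (37/2)**2 = 1369/4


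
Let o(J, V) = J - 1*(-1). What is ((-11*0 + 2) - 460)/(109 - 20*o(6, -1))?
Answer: 458/31 ≈ 14.774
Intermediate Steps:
o(J, V) = 1 + J (o(J, V) = J + 1 = 1 + J)
((-11*0 + 2) - 460)/(109 - 20*o(6, -1)) = ((-11*0 + 2) - 460)/(109 - 20*(1 + 6)) = ((0 + 2) - 460)/(109 - 20*7) = (2 - 460)/(109 - 140) = -458/(-31) = -458*(-1/31) = 458/31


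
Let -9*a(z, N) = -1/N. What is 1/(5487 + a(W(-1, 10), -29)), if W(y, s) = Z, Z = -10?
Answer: 261/1432106 ≈ 0.00018225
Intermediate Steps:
W(y, s) = -10
a(z, N) = 1/(9*N) (a(z, N) = -(-1)/(9*N) = 1/(9*N))
1/(5487 + a(W(-1, 10), -29)) = 1/(5487 + (⅑)/(-29)) = 1/(5487 + (⅑)*(-1/29)) = 1/(5487 - 1/261) = 1/(1432106/261) = 261/1432106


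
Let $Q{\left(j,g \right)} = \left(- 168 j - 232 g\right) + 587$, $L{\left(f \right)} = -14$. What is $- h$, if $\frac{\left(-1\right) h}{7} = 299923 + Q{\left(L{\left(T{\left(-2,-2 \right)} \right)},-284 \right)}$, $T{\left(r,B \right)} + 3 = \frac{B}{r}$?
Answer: $2581250$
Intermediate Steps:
$T{\left(r,B \right)} = -3 + \frac{B}{r}$
$Q{\left(j,g \right)} = 587 - 232 g - 168 j$ ($Q{\left(j,g \right)} = \left(- 232 g - 168 j\right) + 587 = 587 - 232 g - 168 j$)
$h = -2581250$ ($h = - 7 \left(299923 - -68827\right) = - 7 \left(299923 + \left(587 + 65888 + 2352\right)\right) = - 7 \left(299923 + 68827\right) = \left(-7\right) 368750 = -2581250$)
$- h = \left(-1\right) \left(-2581250\right) = 2581250$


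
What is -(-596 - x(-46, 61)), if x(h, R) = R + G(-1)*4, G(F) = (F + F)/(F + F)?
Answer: 661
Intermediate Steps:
G(F) = 1 (G(F) = (2*F)/((2*F)) = (2*F)*(1/(2*F)) = 1)
x(h, R) = 4 + R (x(h, R) = R + 1*4 = R + 4 = 4 + R)
-(-596 - x(-46, 61)) = -(-596 - (4 + 61)) = -(-596 - 1*65) = -(-596 - 65) = -1*(-661) = 661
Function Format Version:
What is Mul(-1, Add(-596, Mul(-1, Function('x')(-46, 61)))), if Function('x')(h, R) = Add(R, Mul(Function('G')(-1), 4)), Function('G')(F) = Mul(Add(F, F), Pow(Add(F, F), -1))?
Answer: 661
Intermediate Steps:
Function('G')(F) = 1 (Function('G')(F) = Mul(Mul(2, F), Pow(Mul(2, F), -1)) = Mul(Mul(2, F), Mul(Rational(1, 2), Pow(F, -1))) = 1)
Function('x')(h, R) = Add(4, R) (Function('x')(h, R) = Add(R, Mul(1, 4)) = Add(R, 4) = Add(4, R))
Mul(-1, Add(-596, Mul(-1, Function('x')(-46, 61)))) = Mul(-1, Add(-596, Mul(-1, Add(4, 61)))) = Mul(-1, Add(-596, Mul(-1, 65))) = Mul(-1, Add(-596, -65)) = Mul(-1, -661) = 661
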